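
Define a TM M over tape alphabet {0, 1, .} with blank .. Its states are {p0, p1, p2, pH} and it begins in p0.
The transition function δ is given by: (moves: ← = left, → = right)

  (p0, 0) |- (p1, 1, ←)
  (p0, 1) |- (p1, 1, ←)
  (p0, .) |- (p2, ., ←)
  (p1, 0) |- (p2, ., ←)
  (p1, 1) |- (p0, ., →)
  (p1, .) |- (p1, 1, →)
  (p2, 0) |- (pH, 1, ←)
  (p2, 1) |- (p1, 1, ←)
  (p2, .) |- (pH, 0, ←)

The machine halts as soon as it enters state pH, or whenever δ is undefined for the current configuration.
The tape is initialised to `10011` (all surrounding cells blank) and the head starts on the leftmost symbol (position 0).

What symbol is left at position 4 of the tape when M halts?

0

p0 | .[1]0011.   read 1 → write 1, move ←, go to p1
p1 | [.]10011.   read . → write 1, move →, go to p1
p1 | 1[1]0011.   read 1 → write ., move →, go to p0
p0 | 1.[0]011.   read 0 → write 1, move ←, go to p1
p1 | 1[.]1011.   read . → write 1, move →, go to p1
p1 | 11[1]011.   read 1 → write ., move →, go to p0
p0 | 11.[0]11.   read 0 → write 1, move ←, go to p1
p1 | 11[.]111.   read . → write 1, move →, go to p1
p1 | 111[1]11.   read 1 → write ., move →, go to p0
p0 | 111.[1]1.   read 1 → write 1, move ←, go to p1
p1 | 111[.]11.   read . → write 1, move →, go to p1
p1 | 1111[1]1.   read 1 → write ., move →, go to p0
p0 | 1111.[1].   read 1 → write 1, move ←, go to p1
p1 | 1111[.]1.   read . → write 1, move →, go to p1
p1 | 11111[1].   read 1 → write ., move →, go to p0
p0 | 11111.[.]   read . → write ., move ←, go to p2
p2 | 11111[.].   read . → write 0, move ←, go to pH
pH | 1111[1]0.
Cell 4 holds 0 when M halts.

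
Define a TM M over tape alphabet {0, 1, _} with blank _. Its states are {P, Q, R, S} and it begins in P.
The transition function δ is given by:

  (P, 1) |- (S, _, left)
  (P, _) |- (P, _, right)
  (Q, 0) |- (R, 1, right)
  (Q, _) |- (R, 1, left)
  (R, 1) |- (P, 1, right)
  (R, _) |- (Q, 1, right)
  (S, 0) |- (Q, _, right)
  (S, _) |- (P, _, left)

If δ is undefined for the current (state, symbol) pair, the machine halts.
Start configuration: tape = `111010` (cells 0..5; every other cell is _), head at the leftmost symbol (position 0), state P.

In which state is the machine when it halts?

P

state=P head=0 tape=__[1]11010   (P,1)→(S,_,left)
state=S head=-1 tape=_[_]_11010   (S,_)→(P,_,left)
state=P head=-2 tape=[_]__11010   (P,_)→(P,_,right)
state=P head=-1 tape=_[_]_11010   (P,_)→(P,_,right)
state=P head=0 tape=__[_]11010   (P,_)→(P,_,right)
state=P head=1 tape=___[1]1010   (P,1)→(S,_,left)
state=S head=0 tape=__[_]_1010   (S,_)→(P,_,left)
state=P head=-1 tape=_[_]__1010   (P,_)→(P,_,right)
state=P head=0 tape=__[_]_1010   (P,_)→(P,_,right)
state=P head=1 tape=___[_]1010   (P,_)→(P,_,right)
state=P head=2 tape=____[1]010   (P,1)→(S,_,left)
state=S head=1 tape=___[_]_010   (S,_)→(P,_,left)
state=P head=0 tape=__[_]__010   (P,_)→(P,_,right)
state=P head=1 tape=___[_]_010   (P,_)→(P,_,right)
state=P head=2 tape=____[_]010   (P,_)→(P,_,right)
state=P head=3 tape=_____[0]10
No transition is defined for (P, 0); M halts in state P.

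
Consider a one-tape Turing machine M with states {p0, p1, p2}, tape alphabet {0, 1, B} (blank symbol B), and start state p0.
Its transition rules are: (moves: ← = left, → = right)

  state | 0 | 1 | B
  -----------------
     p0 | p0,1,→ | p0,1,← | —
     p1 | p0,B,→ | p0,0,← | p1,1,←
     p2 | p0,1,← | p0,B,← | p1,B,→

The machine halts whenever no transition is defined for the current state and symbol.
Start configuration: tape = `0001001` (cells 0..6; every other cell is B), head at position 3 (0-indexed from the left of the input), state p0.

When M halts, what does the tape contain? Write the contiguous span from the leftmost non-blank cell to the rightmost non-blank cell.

1111001

state=p0 head=3 tape=B000[1]001   (p0,1)→(p0,1,←)
state=p0 head=2 tape=B00[0]1001   (p0,0)→(p0,1,→)
state=p0 head=3 tape=B001[1]001   (p0,1)→(p0,1,←)
state=p0 head=2 tape=B00[1]1001   (p0,1)→(p0,1,←)
state=p0 head=1 tape=B0[0]11001   (p0,0)→(p0,1,→)
state=p0 head=2 tape=B01[1]1001   (p0,1)→(p0,1,←)
state=p0 head=1 tape=B0[1]11001   (p0,1)→(p0,1,←)
state=p0 head=0 tape=B[0]111001   (p0,0)→(p0,1,→)
state=p0 head=1 tape=B1[1]11001   (p0,1)→(p0,1,←)
state=p0 head=0 tape=B[1]111001   (p0,1)→(p0,1,←)
state=p0 head=-1 tape=[B]1111001
The non-blank tape span at halt is 1111001.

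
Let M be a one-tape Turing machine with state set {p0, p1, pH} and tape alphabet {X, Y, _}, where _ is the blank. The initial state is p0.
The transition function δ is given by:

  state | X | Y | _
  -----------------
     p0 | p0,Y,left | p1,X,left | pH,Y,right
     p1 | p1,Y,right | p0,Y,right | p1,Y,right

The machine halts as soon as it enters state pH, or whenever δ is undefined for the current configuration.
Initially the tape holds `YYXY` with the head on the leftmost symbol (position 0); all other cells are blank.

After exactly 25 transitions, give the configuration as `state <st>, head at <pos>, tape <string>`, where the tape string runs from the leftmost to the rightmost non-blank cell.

p0 | ___[Y]YXY   read Y → write X, move left, go to p1
p1 | __[_]XYXY   read _ → write Y, move right, go to p1
p1 | __Y[X]YXY   read X → write Y, move right, go to p1
p1 | __YY[Y]XY   read Y → write Y, move right, go to p0
p0 | __YYY[X]Y   read X → write Y, move left, go to p0
p0 | __YY[Y]YY   read Y → write X, move left, go to p1
p1 | __Y[Y]XYY   read Y → write Y, move right, go to p0
p0 | __YY[X]YY   read X → write Y, move left, go to p0
p0 | __Y[Y]YYY   read Y → write X, move left, go to p1
p1 | __[Y]XYYY   read Y → write Y, move right, go to p0
p0 | __Y[X]YYY   read X → write Y, move left, go to p0
p0 | __[Y]YYYY   read Y → write X, move left, go to p1
p1 | _[_]XYYYY   read _ → write Y, move right, go to p1
p1 | _Y[X]YYYY   read X → write Y, move right, go to p1
p1 | _YY[Y]YYY   read Y → write Y, move right, go to p0
p0 | _YYY[Y]YY   read Y → write X, move left, go to p1
p1 | _YY[Y]XYY   read Y → write Y, move right, go to p0
p0 | _YYY[X]YY   read X → write Y, move left, go to p0
p0 | _YY[Y]YYY   read Y → write X, move left, go to p1
p1 | _Y[Y]XYYY   read Y → write Y, move right, go to p0
p0 | _YY[X]YYY   read X → write Y, move left, go to p0
p0 | _Y[Y]YYYY   read Y → write X, move left, go to p1
p1 | _[Y]XYYYY   read Y → write Y, move right, go to p0
p0 | _Y[X]YYYY   read X → write Y, move left, go to p0
p0 | _[Y]YYYYY   read Y → write X, move left, go to p1
p1 | [_]XYYYYY
After 25 steps: state p1, head at -3, tape XYYYYY.

state p1, head at -3, tape XYYYYY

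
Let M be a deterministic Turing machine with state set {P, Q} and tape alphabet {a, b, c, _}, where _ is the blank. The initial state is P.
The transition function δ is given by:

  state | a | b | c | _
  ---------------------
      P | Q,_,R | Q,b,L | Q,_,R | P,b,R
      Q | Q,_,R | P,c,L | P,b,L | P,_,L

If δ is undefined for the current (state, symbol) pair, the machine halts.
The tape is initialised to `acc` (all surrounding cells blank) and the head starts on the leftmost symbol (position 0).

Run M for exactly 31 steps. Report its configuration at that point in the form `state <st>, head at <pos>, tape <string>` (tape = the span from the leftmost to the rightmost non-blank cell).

state P, head at -1, tape bbccbb

state=P head=0 tape=___[a]cc   (P,a)→(Q,_,R)
state=Q head=1 tape=____[c]c   (Q,c)→(P,b,L)
state=P head=0 tape=___[_]bc   (P,_)→(P,b,R)
state=P head=1 tape=___b[b]c   (P,b)→(Q,b,L)
state=Q head=0 tape=___[b]bc   (Q,b)→(P,c,L)
state=P head=-1 tape=__[_]cbc   (P,_)→(P,b,R)
state=P head=0 tape=__b[c]bc   (P,c)→(Q,_,R)
state=Q head=1 tape=__b_[b]c   (Q,b)→(P,c,L)
state=P head=0 tape=__b[_]cc   (P,_)→(P,b,R)
state=P head=1 tape=__bb[c]c   (P,c)→(Q,_,R)
state=Q head=2 tape=__bb_[c]   (Q,c)→(P,b,L)
state=P head=1 tape=__bb[_]b   (P,_)→(P,b,R)
state=P head=2 tape=__bbb[b]   (P,b)→(Q,b,L)
state=Q head=1 tape=__bb[b]b   (Q,b)→(P,c,L)
state=P head=0 tape=__b[b]cb   (P,b)→(Q,b,L)
state=Q head=-1 tape=__[b]bcb   (Q,b)→(P,c,L)
state=P head=-2 tape=_[_]cbcb   (P,_)→(P,b,R)
state=P head=-1 tape=_b[c]bcb   (P,c)→(Q,_,R)
state=Q head=0 tape=_b_[b]cb   (Q,b)→(P,c,L)
state=P head=-1 tape=_b[_]ccb   (P,_)→(P,b,R)
state=P head=0 tape=_bb[c]cb   (P,c)→(Q,_,R)
state=Q head=1 tape=_bb_[c]b   (Q,c)→(P,b,L)
state=P head=0 tape=_bb[_]bb   (P,_)→(P,b,R)
state=P head=1 tape=_bbb[b]b   (P,b)→(Q,b,L)
state=Q head=0 tape=_bb[b]bb   (Q,b)→(P,c,L)
state=P head=-1 tape=_b[b]cbb   (P,b)→(Q,b,L)
state=Q head=-2 tape=_[b]bcbb   (Q,b)→(P,c,L)
state=P head=-3 tape=[_]cbcbb   (P,_)→(P,b,R)
state=P head=-2 tape=b[c]bcbb   (P,c)→(Q,_,R)
state=Q head=-1 tape=b_[b]cbb   (Q,b)→(P,c,L)
state=P head=-2 tape=b[_]ccbb   (P,_)→(P,b,R)
state=P head=-1 tape=bb[c]cbb
After 31 steps: state P, head at -1, tape bbccbb.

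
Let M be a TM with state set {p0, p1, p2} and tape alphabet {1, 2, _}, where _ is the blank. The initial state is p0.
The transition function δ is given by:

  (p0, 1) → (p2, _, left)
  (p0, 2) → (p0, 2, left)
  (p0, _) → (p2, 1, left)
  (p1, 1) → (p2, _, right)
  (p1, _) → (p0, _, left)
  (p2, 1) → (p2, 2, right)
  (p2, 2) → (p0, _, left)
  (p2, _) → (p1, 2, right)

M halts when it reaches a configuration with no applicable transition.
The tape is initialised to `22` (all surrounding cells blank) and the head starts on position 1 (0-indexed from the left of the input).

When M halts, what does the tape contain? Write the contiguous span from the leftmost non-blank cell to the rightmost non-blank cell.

p0 | ____2[2]   read 2 → write 2, move left, go to p0
p0 | ____[2]2   read 2 → write 2, move left, go to p0
p0 | ___[_]22   read _ → write 1, move left, go to p2
p2 | __[_]122   read _ → write 2, move right, go to p1
p1 | __2[1]22   read 1 → write _, move right, go to p2
p2 | __2_[2]2   read 2 → write _, move left, go to p0
p0 | __2[_]_2   read _ → write 1, move left, go to p2
p2 | __[2]1_2   read 2 → write _, move left, go to p0
p0 | _[_]_1_2   read _ → write 1, move left, go to p2
p2 | [_]1_1_2   read _ → write 2, move right, go to p1
p1 | 2[1]_1_2   read 1 → write _, move right, go to p2
p2 | 2_[_]1_2   read _ → write 2, move right, go to p1
p1 | 2_2[1]_2   read 1 → write _, move right, go to p2
p2 | 2_2_[_]2   read _ → write 2, move right, go to p1
p1 | 2_2_2[2]
The non-blank tape span at halt is 2_2_22.

2_2_22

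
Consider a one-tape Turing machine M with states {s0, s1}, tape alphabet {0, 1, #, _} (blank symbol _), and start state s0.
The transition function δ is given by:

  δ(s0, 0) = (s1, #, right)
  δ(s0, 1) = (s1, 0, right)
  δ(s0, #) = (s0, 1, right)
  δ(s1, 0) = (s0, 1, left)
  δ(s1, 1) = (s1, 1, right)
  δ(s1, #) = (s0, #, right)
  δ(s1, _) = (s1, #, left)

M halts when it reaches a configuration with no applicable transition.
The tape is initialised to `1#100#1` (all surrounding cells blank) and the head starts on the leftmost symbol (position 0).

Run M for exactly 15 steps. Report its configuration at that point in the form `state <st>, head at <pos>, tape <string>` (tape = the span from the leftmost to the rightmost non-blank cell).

state s1, head at 7, tape 0##0110#

state=s0 head=0 tape=[1]#100#1_   (s0,1)→(s1,0,right)
state=s1 head=1 tape=0[#]100#1_   (s1,#)→(s0,#,right)
state=s0 head=2 tape=0#[1]00#1_   (s0,1)→(s1,0,right)
state=s1 head=3 tape=0#0[0]0#1_   (s1,0)→(s0,1,left)
state=s0 head=2 tape=0#[0]10#1_   (s0,0)→(s1,#,right)
state=s1 head=3 tape=0##[1]0#1_   (s1,1)→(s1,1,right)
state=s1 head=4 tape=0##1[0]#1_   (s1,0)→(s0,1,left)
state=s0 head=3 tape=0##[1]1#1_   (s0,1)→(s1,0,right)
state=s1 head=4 tape=0##0[1]#1_   (s1,1)→(s1,1,right)
state=s1 head=5 tape=0##01[#]1_   (s1,#)→(s0,#,right)
state=s0 head=6 tape=0##01#[1]_   (s0,1)→(s1,0,right)
state=s1 head=7 tape=0##01#0[_]   (s1,_)→(s1,#,left)
state=s1 head=6 tape=0##01#[0]#   (s1,0)→(s0,1,left)
state=s0 head=5 tape=0##01[#]1#   (s0,#)→(s0,1,right)
state=s0 head=6 tape=0##011[1]#   (s0,1)→(s1,0,right)
state=s1 head=7 tape=0##0110[#]
After 15 steps: state s1, head at 7, tape 0##0110#.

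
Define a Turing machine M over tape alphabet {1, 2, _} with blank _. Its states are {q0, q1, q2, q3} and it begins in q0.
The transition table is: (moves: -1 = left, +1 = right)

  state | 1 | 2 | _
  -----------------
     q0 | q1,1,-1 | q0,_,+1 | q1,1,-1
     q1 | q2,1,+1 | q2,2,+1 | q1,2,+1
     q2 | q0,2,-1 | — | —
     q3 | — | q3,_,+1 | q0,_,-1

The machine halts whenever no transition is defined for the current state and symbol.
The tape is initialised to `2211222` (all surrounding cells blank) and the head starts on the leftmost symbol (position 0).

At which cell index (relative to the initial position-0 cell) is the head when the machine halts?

q0 | [2]211222__   read 2 → write _, move +1, go to q0
q0 | _[2]11222__   read 2 → write _, move +1, go to q0
q0 | __[1]1222__   read 1 → write 1, move -1, go to q1
q1 | _[_]11222__   read _ → write 2, move +1, go to q1
q1 | _2[1]1222__   read 1 → write 1, move +1, go to q2
q2 | _21[1]222__   read 1 → write 2, move -1, go to q0
q0 | _2[1]2222__   read 1 → write 1, move -1, go to q1
q1 | _[2]12222__   read 2 → write 2, move +1, go to q2
q2 | _2[1]2222__   read 1 → write 2, move -1, go to q0
q0 | _[2]22222__   read 2 → write _, move +1, go to q0
q0 | __[2]2222__   read 2 → write _, move +1, go to q0
q0 | ___[2]222__   read 2 → write _, move +1, go to q0
q0 | ____[2]22__   read 2 → write _, move +1, go to q0
q0 | _____[2]2__   read 2 → write _, move +1, go to q0
q0 | ______[2]__   read 2 → write _, move +1, go to q0
q0 | _______[_]_   read _ → write 1, move -1, go to q1
q1 | ______[_]1_   read _ → write 2, move +1, go to q1
q1 | ______2[1]_   read 1 → write 1, move +1, go to q2
q2 | ______21[_]
At halt the head is at cell 8.

8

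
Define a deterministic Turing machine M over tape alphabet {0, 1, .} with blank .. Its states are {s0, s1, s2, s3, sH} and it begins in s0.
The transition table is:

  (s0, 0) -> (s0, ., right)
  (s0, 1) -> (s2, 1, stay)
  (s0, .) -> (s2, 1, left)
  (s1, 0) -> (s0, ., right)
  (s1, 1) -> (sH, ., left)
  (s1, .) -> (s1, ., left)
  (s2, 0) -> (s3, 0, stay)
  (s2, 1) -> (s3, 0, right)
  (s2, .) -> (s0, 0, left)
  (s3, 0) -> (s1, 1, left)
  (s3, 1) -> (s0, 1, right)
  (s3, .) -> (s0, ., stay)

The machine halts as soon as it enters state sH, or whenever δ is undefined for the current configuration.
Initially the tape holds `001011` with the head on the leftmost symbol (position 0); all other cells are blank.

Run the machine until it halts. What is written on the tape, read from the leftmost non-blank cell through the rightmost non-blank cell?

s0 | [0]01011.   read 0 → write ., move right, go to s0
s0 | .[0]1011.   read 0 → write ., move right, go to s0
s0 | ..[1]011.   read 1 → write 1, move stay, go to s2
s2 | ..[1]011.   read 1 → write 0, move right, go to s3
s3 | ..0[0]11.   read 0 → write 1, move left, go to s1
s1 | ..[0]111.   read 0 → write ., move right, go to s0
s0 | ...[1]11.   read 1 → write 1, move stay, go to s2
s2 | ...[1]11.   read 1 → write 0, move right, go to s3
s3 | ...0[1]1.   read 1 → write 1, move right, go to s0
s0 | ...01[1].   read 1 → write 1, move stay, go to s2
s2 | ...01[1].   read 1 → write 0, move right, go to s3
s3 | ...010[.]   read . → write ., move stay, go to s0
s0 | ...010[.]   read . → write 1, move left, go to s2
s2 | ...01[0]1   read 0 → write 0, move stay, go to s3
s3 | ...01[0]1   read 0 → write 1, move left, go to s1
s1 | ...0[1]11   read 1 → write ., move left, go to sH
sH | ...[0].11
The non-blank tape span at halt is 0.11.

0.11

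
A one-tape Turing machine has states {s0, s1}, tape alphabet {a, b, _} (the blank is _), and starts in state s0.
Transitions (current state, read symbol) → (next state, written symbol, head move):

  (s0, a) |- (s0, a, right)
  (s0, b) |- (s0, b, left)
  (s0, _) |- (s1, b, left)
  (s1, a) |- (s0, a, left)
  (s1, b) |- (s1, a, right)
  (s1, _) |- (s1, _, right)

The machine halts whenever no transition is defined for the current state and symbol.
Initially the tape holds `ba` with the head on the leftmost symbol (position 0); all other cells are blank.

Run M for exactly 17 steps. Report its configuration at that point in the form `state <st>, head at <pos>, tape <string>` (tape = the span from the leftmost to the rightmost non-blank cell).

state s0, head at 1, tape aaab

s0 | __[b]a_   read b → write b, move left, go to s0
s0 | _[_]ba_   read _ → write b, move left, go to s1
s1 | [_]bba_   read _ → write _, move right, go to s1
s1 | _[b]ba_   read b → write a, move right, go to s1
s1 | _a[b]a_   read b → write a, move right, go to s1
s1 | _aa[a]_   read a → write a, move left, go to s0
s0 | _a[a]a_   read a → write a, move right, go to s0
s0 | _aa[a]_   read a → write a, move right, go to s0
s0 | _aaa[_]   read _ → write b, move left, go to s1
s1 | _aa[a]b   read a → write a, move left, go to s0
s0 | _a[a]ab   read a → write a, move right, go to s0
s0 | _aa[a]b   read a → write a, move right, go to s0
s0 | _aaa[b]   read b → write b, move left, go to s0
s0 | _aa[a]b   read a → write a, move right, go to s0
s0 | _aaa[b]   read b → write b, move left, go to s0
s0 | _aa[a]b   read a → write a, move right, go to s0
s0 | _aaa[b]   read b → write b, move left, go to s0
s0 | _aa[a]b
After 17 steps: state s0, head at 1, tape aaab.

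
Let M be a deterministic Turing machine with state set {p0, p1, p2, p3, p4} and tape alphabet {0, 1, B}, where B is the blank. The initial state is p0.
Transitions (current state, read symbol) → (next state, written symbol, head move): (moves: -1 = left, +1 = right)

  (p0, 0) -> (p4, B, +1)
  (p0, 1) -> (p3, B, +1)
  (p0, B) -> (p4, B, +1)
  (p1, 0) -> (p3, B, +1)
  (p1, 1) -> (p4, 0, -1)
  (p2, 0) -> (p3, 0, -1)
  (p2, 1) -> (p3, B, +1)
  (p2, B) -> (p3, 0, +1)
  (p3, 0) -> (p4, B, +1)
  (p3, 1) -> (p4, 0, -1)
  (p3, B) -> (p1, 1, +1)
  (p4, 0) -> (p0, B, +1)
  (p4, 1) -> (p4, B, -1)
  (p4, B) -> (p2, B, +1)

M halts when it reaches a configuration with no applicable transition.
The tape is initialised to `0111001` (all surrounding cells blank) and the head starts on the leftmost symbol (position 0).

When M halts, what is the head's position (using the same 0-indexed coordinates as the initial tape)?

state=p0 head=0 tape=[0]111001BB   (p0,0)→(p4,B,+1)
state=p4 head=1 tape=B[1]11001BB   (p4,1)→(p4,B,-1)
state=p4 head=0 tape=[B]B11001BB   (p4,B)→(p2,B,+1)
state=p2 head=1 tape=B[B]11001BB   (p2,B)→(p3,0,+1)
state=p3 head=2 tape=B0[1]1001BB   (p3,1)→(p4,0,-1)
state=p4 head=1 tape=B[0]01001BB   (p4,0)→(p0,B,+1)
state=p0 head=2 tape=BB[0]1001BB   (p0,0)→(p4,B,+1)
state=p4 head=3 tape=BBB[1]001BB   (p4,1)→(p4,B,-1)
state=p4 head=2 tape=BB[B]B001BB   (p4,B)→(p2,B,+1)
state=p2 head=3 tape=BBB[B]001BB   (p2,B)→(p3,0,+1)
state=p3 head=4 tape=BBB0[0]01BB   (p3,0)→(p4,B,+1)
state=p4 head=5 tape=BBB0B[0]1BB   (p4,0)→(p0,B,+1)
state=p0 head=6 tape=BBB0BB[1]BB   (p0,1)→(p3,B,+1)
state=p3 head=7 tape=BBB0BBB[B]B   (p3,B)→(p1,1,+1)
state=p1 head=8 tape=BBB0BBB1[B]
At halt the head is at cell 8.

8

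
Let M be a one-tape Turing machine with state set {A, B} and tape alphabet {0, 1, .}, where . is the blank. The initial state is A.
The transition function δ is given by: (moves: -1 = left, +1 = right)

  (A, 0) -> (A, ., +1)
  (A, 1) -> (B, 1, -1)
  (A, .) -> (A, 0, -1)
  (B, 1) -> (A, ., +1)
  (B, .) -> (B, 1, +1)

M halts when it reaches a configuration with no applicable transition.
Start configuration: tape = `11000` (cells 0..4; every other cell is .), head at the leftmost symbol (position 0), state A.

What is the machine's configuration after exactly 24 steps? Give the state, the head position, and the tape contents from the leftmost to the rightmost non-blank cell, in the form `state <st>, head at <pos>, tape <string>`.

state A, head at 6, tape 1

state=A head=0 tape=.[1]1000..   (A,1)→(B,1,-1)
state=B head=-1 tape=[.]11000..   (B,.)→(B,1,+1)
state=B head=0 tape=1[1]1000..   (B,1)→(A,.,+1)
state=A head=1 tape=1.[1]000..   (A,1)→(B,1,-1)
state=B head=0 tape=1[.]1000..   (B,.)→(B,1,+1)
state=B head=1 tape=11[1]000..   (B,1)→(A,.,+1)
state=A head=2 tape=11.[0]00..   (A,0)→(A,.,+1)
state=A head=3 tape=11..[0]0..   (A,0)→(A,.,+1)
state=A head=4 tape=11...[0]..   (A,0)→(A,.,+1)
state=A head=5 tape=11....[.].   (A,.)→(A,0,-1)
state=A head=4 tape=11...[.]0.   (A,.)→(A,0,-1)
state=A head=3 tape=11..[.]00.   (A,.)→(A,0,-1)
state=A head=2 tape=11.[.]000.   (A,.)→(A,0,-1)
state=A head=1 tape=11[.]0000.   (A,.)→(A,0,-1)
state=A head=0 tape=1[1]00000.   (A,1)→(B,1,-1)
state=B head=-1 tape=[1]100000.   (B,1)→(A,.,+1)
state=A head=0 tape=.[1]00000.   (A,1)→(B,1,-1)
state=B head=-1 tape=[.]100000.   (B,.)→(B,1,+1)
state=B head=0 tape=1[1]00000.   (B,1)→(A,.,+1)
state=A head=1 tape=1.[0]0000.   (A,0)→(A,.,+1)
state=A head=2 tape=1..[0]000.   (A,0)→(A,.,+1)
state=A head=3 tape=1...[0]00.   (A,0)→(A,.,+1)
state=A head=4 tape=1....[0]0.   (A,0)→(A,.,+1)
state=A head=5 tape=1.....[0].   (A,0)→(A,.,+1)
state=A head=6 tape=1......[.]
After 24 steps: state A, head at 6, tape 1.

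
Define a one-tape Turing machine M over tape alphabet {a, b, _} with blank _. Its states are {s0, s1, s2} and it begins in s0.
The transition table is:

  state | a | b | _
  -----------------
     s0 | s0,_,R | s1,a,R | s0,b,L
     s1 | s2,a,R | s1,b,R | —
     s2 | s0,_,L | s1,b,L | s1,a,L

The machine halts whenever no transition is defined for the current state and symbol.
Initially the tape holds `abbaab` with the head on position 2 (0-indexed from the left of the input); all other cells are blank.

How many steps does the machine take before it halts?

10

s0 | ab[b]aab_   read b → write a, move R, go to s1
s1 | aba[a]ab_   read a → write a, move R, go to s2
s2 | abaa[a]b_   read a → write _, move L, go to s0
s0 | aba[a]_b_   read a → write _, move R, go to s0
s0 | aba_[_]b_   read _ → write b, move L, go to s0
s0 | aba[_]bb_   read _ → write b, move L, go to s0
s0 | ab[a]bbb_   read a → write _, move R, go to s0
s0 | ab_[b]bb_   read b → write a, move R, go to s1
s1 | ab_a[b]b_   read b → write b, move R, go to s1
s1 | ab_ab[b]_   read b → write b, move R, go to s1
s1 | ab_abb[_]
M halts after 10 transitions.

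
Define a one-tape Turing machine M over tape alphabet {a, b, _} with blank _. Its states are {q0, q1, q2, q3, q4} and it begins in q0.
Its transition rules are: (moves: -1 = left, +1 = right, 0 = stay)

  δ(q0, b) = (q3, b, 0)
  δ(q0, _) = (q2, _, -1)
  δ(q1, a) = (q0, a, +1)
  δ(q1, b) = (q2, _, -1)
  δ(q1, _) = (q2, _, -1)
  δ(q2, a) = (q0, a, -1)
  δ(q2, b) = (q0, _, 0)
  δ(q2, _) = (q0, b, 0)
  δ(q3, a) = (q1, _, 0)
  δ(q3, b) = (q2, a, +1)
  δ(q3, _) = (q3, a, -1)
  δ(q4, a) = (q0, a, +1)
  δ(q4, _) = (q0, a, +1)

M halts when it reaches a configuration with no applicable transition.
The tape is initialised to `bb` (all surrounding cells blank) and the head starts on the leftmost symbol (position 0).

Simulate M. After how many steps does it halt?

13

q0 | __[b]b   read b → write b, move 0, go to q3
q3 | __[b]b   read b → write a, move +1, go to q2
q2 | __a[b]   read b → write _, move 0, go to q0
q0 | __a[_]   read _ → write _, move -1, go to q2
q2 | __[a]_   read a → write a, move -1, go to q0
q0 | _[_]a_   read _ → write _, move -1, go to q2
q2 | [_]_a_   read _ → write b, move 0, go to q0
q0 | [b]_a_   read b → write b, move 0, go to q3
q3 | [b]_a_   read b → write a, move +1, go to q2
q2 | a[_]a_   read _ → write b, move 0, go to q0
q0 | a[b]a_   read b → write b, move 0, go to q3
q3 | a[b]a_   read b → write a, move +1, go to q2
q2 | aa[a]_   read a → write a, move -1, go to q0
q0 | a[a]a_
M halts after 13 transitions.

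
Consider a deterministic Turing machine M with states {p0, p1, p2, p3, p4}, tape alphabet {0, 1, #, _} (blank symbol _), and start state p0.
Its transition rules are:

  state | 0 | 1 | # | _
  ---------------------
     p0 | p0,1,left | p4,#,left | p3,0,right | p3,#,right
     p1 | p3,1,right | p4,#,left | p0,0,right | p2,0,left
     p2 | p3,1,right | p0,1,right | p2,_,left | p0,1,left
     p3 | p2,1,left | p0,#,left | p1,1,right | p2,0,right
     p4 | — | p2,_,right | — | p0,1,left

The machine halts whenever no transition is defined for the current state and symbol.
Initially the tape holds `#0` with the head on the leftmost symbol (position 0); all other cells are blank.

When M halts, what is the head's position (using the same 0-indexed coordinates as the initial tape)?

state=p0 head=0 tape=__[#]0__   (p0,#)→(p3,0,right)
state=p3 head=1 tape=__0[0]__   (p3,0)→(p2,1,left)
state=p2 head=0 tape=__[0]1__   (p2,0)→(p3,1,right)
state=p3 head=1 tape=__1[1]__   (p3,1)→(p0,#,left)
state=p0 head=0 tape=__[1]#__   (p0,1)→(p4,#,left)
state=p4 head=-1 tape=_[_]##__   (p4,_)→(p0,1,left)
state=p0 head=-2 tape=[_]1##__   (p0,_)→(p3,#,right)
state=p3 head=-1 tape=#[1]##__   (p3,1)→(p0,#,left)
state=p0 head=-2 tape=[#]###__   (p0,#)→(p3,0,right)
state=p3 head=-1 tape=0[#]##__   (p3,#)→(p1,1,right)
state=p1 head=0 tape=01[#]#__   (p1,#)→(p0,0,right)
state=p0 head=1 tape=010[#]__   (p0,#)→(p3,0,right)
state=p3 head=2 tape=0100[_]_   (p3,_)→(p2,0,right)
state=p2 head=3 tape=01000[_]   (p2,_)→(p0,1,left)
state=p0 head=2 tape=0100[0]1   (p0,0)→(p0,1,left)
state=p0 head=1 tape=010[0]11   (p0,0)→(p0,1,left)
state=p0 head=0 tape=01[0]111   (p0,0)→(p0,1,left)
state=p0 head=-1 tape=0[1]1111   (p0,1)→(p4,#,left)
state=p4 head=-2 tape=[0]#1111
At halt the head is at cell -2.

-2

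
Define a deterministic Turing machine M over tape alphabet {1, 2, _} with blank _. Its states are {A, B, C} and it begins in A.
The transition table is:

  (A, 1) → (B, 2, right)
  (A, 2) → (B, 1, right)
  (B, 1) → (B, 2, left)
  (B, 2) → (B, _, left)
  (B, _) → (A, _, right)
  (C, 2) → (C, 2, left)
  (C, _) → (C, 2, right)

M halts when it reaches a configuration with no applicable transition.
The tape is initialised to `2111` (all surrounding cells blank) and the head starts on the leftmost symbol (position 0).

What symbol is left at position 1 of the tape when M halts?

state=A head=0 tape=_[2]111   (A,2)→(B,1,right)
state=B head=1 tape=_1[1]11   (B,1)→(B,2,left)
state=B head=0 tape=_[1]211   (B,1)→(B,2,left)
state=B head=-1 tape=[_]2211   (B,_)→(A,_,right)
state=A head=0 tape=_[2]211   (A,2)→(B,1,right)
state=B head=1 tape=_1[2]11   (B,2)→(B,_,left)
state=B head=0 tape=_[1]_11   (B,1)→(B,2,left)
state=B head=-1 tape=[_]2_11   (B,_)→(A,_,right)
state=A head=0 tape=_[2]_11   (A,2)→(B,1,right)
state=B head=1 tape=_1[_]11   (B,_)→(A,_,right)
state=A head=2 tape=_1_[1]1   (A,1)→(B,2,right)
state=B head=3 tape=_1_2[1]   (B,1)→(B,2,left)
state=B head=2 tape=_1_[2]2   (B,2)→(B,_,left)
state=B head=1 tape=_1[_]_2   (B,_)→(A,_,right)
state=A head=2 tape=_1_[_]2
Cell 1 holds _ when M halts.

_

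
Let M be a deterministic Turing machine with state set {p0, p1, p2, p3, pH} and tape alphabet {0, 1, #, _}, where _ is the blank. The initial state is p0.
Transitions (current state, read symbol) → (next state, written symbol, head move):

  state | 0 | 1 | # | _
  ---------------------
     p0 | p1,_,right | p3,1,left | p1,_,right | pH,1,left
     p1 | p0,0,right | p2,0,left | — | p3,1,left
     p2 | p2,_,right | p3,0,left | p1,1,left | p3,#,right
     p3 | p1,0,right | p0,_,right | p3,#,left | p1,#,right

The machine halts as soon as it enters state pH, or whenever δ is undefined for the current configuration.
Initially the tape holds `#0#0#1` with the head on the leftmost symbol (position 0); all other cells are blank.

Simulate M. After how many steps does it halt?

p0 | [#]0#0#1____   read # → write _, move right, go to p1
p1 | _[0]#0#1____   read 0 → write 0, move right, go to p0
p0 | _0[#]0#1____   read # → write _, move right, go to p1
p1 | _0_[0]#1____   read 0 → write 0, move right, go to p0
p0 | _0_0[#]1____   read # → write _, move right, go to p1
p1 | _0_0_[1]____   read 1 → write 0, move left, go to p2
p2 | _0_0[_]0____   read _ → write #, move right, go to p3
p3 | _0_0#[0]____   read 0 → write 0, move right, go to p1
p1 | _0_0#0[_]___   read _ → write 1, move left, go to p3
p3 | _0_0#[0]1___   read 0 → write 0, move right, go to p1
p1 | _0_0#0[1]___   read 1 → write 0, move left, go to p2
p2 | _0_0#[0]0___   read 0 → write _, move right, go to p2
p2 | _0_0#_[0]___   read 0 → write _, move right, go to p2
p2 | _0_0#__[_]__   read _ → write #, move right, go to p3
p3 | _0_0#__#[_]_   read _ → write #, move right, go to p1
p1 | _0_0#__##[_]   read _ → write 1, move left, go to p3
p3 | _0_0#__#[#]1   read # → write #, move left, go to p3
p3 | _0_0#__[#]#1   read # → write #, move left, go to p3
p3 | _0_0#_[_]##1   read _ → write #, move right, go to p1
p1 | _0_0#_#[#]#1
M halts after 19 transitions.

19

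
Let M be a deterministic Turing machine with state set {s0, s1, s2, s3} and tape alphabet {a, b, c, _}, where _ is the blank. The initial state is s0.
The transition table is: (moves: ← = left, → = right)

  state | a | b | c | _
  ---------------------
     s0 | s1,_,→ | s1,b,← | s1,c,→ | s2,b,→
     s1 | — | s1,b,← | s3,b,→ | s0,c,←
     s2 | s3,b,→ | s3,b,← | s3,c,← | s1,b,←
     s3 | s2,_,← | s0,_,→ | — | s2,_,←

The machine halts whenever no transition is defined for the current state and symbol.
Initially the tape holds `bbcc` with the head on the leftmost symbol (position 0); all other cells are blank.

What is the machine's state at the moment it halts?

state=s0 head=0 tape=___[b]bcc_   (s0,b)→(s1,b,←)
state=s1 head=-1 tape=__[_]bbcc_   (s1,_)→(s0,c,←)
state=s0 head=-2 tape=_[_]cbbcc_   (s0,_)→(s2,b,→)
state=s2 head=-1 tape=_b[c]bbcc_   (s2,c)→(s3,c,←)
state=s3 head=-2 tape=_[b]cbbcc_   (s3,b)→(s0,_,→)
state=s0 head=-1 tape=__[c]bbcc_   (s0,c)→(s1,c,→)
state=s1 head=0 tape=__c[b]bcc_   (s1,b)→(s1,b,←)
state=s1 head=-1 tape=__[c]bbcc_   (s1,c)→(s3,b,→)
state=s3 head=0 tape=__b[b]bcc_   (s3,b)→(s0,_,→)
state=s0 head=1 tape=__b_[b]cc_   (s0,b)→(s1,b,←)
state=s1 head=0 tape=__b[_]bcc_   (s1,_)→(s0,c,←)
state=s0 head=-1 tape=__[b]cbcc_   (s0,b)→(s1,b,←)
state=s1 head=-2 tape=_[_]bcbcc_   (s1,_)→(s0,c,←)
state=s0 head=-3 tape=[_]cbcbcc_   (s0,_)→(s2,b,→)
state=s2 head=-2 tape=b[c]bcbcc_   (s2,c)→(s3,c,←)
state=s3 head=-3 tape=[b]cbcbcc_   (s3,b)→(s0,_,→)
state=s0 head=-2 tape=_[c]bcbcc_   (s0,c)→(s1,c,→)
state=s1 head=-1 tape=_c[b]cbcc_   (s1,b)→(s1,b,←)
state=s1 head=-2 tape=_[c]bcbcc_   (s1,c)→(s3,b,→)
state=s3 head=-1 tape=_b[b]cbcc_   (s3,b)→(s0,_,→)
state=s0 head=0 tape=_b_[c]bcc_   (s0,c)→(s1,c,→)
state=s1 head=1 tape=_b_c[b]cc_   (s1,b)→(s1,b,←)
state=s1 head=0 tape=_b_[c]bcc_   (s1,c)→(s3,b,→)
state=s3 head=1 tape=_b_b[b]cc_   (s3,b)→(s0,_,→)
state=s0 head=2 tape=_b_b_[c]c_   (s0,c)→(s1,c,→)
state=s1 head=3 tape=_b_b_c[c]_   (s1,c)→(s3,b,→)
state=s3 head=4 tape=_b_b_cb[_]   (s3,_)→(s2,_,←)
state=s2 head=3 tape=_b_b_c[b]_   (s2,b)→(s3,b,←)
state=s3 head=2 tape=_b_b_[c]b_
No transition is defined for (s3, c); M halts in state s3.

s3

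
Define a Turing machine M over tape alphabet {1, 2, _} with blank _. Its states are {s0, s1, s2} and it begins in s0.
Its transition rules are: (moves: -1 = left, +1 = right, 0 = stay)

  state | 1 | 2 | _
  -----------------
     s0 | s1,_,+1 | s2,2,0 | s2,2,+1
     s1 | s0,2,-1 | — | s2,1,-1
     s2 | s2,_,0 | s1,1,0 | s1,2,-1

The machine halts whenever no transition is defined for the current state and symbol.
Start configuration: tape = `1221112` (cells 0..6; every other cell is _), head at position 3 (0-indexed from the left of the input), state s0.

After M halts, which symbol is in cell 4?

2

state=s0 head=3 tape=122[1]112   (s0,1)→(s1,_,+1)
state=s1 head=4 tape=122_[1]12   (s1,1)→(s0,2,-1)
state=s0 head=3 tape=122[_]212   (s0,_)→(s2,2,+1)
state=s2 head=4 tape=1222[2]12   (s2,2)→(s1,1,0)
state=s1 head=4 tape=1222[1]12   (s1,1)→(s0,2,-1)
state=s0 head=3 tape=122[2]212   (s0,2)→(s2,2,0)
state=s2 head=3 tape=122[2]212   (s2,2)→(s1,1,0)
state=s1 head=3 tape=122[1]212   (s1,1)→(s0,2,-1)
state=s0 head=2 tape=12[2]2212   (s0,2)→(s2,2,0)
state=s2 head=2 tape=12[2]2212   (s2,2)→(s1,1,0)
state=s1 head=2 tape=12[1]2212   (s1,1)→(s0,2,-1)
state=s0 head=1 tape=1[2]22212   (s0,2)→(s2,2,0)
state=s2 head=1 tape=1[2]22212   (s2,2)→(s1,1,0)
state=s1 head=1 tape=1[1]22212   (s1,1)→(s0,2,-1)
state=s0 head=0 tape=[1]222212   (s0,1)→(s1,_,+1)
state=s1 head=1 tape=_[2]22212
Cell 4 holds 2 when M halts.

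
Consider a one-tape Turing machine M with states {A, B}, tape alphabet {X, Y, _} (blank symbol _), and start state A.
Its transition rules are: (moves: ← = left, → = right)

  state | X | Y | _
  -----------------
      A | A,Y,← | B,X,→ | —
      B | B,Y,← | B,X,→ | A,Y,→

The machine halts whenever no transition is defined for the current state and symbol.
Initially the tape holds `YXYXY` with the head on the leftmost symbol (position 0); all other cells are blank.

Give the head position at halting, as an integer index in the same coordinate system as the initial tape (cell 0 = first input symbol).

6

state=A head=0 tape=_[Y]XYXY__   (A,Y)→(B,X,→)
state=B head=1 tape=_X[X]YXY__   (B,X)→(B,Y,←)
state=B head=0 tape=_[X]YYXY__   (B,X)→(B,Y,←)
state=B head=-1 tape=[_]YYYXY__   (B,_)→(A,Y,→)
state=A head=0 tape=Y[Y]YYXY__   (A,Y)→(B,X,→)
state=B head=1 tape=YX[Y]YXY__   (B,Y)→(B,X,→)
state=B head=2 tape=YXX[Y]XY__   (B,Y)→(B,X,→)
state=B head=3 tape=YXXX[X]Y__   (B,X)→(B,Y,←)
state=B head=2 tape=YXX[X]YY__   (B,X)→(B,Y,←)
state=B head=1 tape=YX[X]YYY__   (B,X)→(B,Y,←)
state=B head=0 tape=Y[X]YYYY__   (B,X)→(B,Y,←)
state=B head=-1 tape=[Y]YYYYY__   (B,Y)→(B,X,→)
state=B head=0 tape=X[Y]YYYY__   (B,Y)→(B,X,→)
state=B head=1 tape=XX[Y]YYY__   (B,Y)→(B,X,→)
state=B head=2 tape=XXX[Y]YY__   (B,Y)→(B,X,→)
state=B head=3 tape=XXXX[Y]Y__   (B,Y)→(B,X,→)
state=B head=4 tape=XXXXX[Y]__   (B,Y)→(B,X,→)
state=B head=5 tape=XXXXXX[_]_   (B,_)→(A,Y,→)
state=A head=6 tape=XXXXXXY[_]
At halt the head is at cell 6.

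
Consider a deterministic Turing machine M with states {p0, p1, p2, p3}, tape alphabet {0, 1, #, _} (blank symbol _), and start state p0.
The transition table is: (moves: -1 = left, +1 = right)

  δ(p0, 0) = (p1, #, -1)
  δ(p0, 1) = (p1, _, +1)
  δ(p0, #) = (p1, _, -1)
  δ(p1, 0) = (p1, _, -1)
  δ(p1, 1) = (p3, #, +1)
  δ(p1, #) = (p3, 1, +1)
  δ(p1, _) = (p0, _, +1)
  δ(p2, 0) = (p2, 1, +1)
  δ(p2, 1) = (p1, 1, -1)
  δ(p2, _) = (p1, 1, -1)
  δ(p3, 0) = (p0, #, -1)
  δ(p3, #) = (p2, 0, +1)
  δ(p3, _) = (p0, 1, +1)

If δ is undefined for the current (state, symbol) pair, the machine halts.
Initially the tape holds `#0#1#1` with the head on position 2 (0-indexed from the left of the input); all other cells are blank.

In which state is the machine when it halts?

state=p0 head=2 tape=#0[#]1#1   (p0,#)→(p1,_,-1)
state=p1 head=1 tape=#[0]_1#1   (p1,0)→(p1,_,-1)
state=p1 head=0 tape=[#]__1#1   (p1,#)→(p3,1,+1)
state=p3 head=1 tape=1[_]_1#1   (p3,_)→(p0,1,+1)
state=p0 head=2 tape=11[_]1#1
No transition is defined for (p0, _); M halts in state p0.

p0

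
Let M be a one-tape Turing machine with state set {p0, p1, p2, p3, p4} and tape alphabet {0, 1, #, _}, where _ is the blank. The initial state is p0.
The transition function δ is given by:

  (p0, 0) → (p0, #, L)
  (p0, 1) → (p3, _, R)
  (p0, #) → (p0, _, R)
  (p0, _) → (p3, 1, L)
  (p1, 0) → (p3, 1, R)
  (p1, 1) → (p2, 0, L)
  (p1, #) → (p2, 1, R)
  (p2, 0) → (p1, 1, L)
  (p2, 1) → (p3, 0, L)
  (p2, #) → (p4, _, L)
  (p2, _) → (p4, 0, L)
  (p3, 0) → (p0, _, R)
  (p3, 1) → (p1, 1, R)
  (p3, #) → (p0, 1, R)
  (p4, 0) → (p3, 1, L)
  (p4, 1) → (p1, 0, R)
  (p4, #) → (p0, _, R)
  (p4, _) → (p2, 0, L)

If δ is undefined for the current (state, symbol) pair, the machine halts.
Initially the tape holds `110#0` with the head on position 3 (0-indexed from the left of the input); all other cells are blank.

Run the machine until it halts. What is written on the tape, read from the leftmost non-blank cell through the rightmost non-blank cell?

11__00

state=p0 head=3 tape=110[#]0_   (p0,#)→(p0,_,R)
state=p0 head=4 tape=110_[0]_   (p0,0)→(p0,#,L)
state=p0 head=3 tape=110[_]#_   (p0,_)→(p3,1,L)
state=p3 head=2 tape=11[0]1#_   (p3,0)→(p0,_,R)
state=p0 head=3 tape=11_[1]#_   (p0,1)→(p3,_,R)
state=p3 head=4 tape=11__[#]_   (p3,#)→(p0,1,R)
state=p0 head=5 tape=11__1[_]   (p0,_)→(p3,1,L)
state=p3 head=4 tape=11__[1]1   (p3,1)→(p1,1,R)
state=p1 head=5 tape=11__1[1]   (p1,1)→(p2,0,L)
state=p2 head=4 tape=11__[1]0   (p2,1)→(p3,0,L)
state=p3 head=3 tape=11_[_]00
The non-blank tape span at halt is 11__00.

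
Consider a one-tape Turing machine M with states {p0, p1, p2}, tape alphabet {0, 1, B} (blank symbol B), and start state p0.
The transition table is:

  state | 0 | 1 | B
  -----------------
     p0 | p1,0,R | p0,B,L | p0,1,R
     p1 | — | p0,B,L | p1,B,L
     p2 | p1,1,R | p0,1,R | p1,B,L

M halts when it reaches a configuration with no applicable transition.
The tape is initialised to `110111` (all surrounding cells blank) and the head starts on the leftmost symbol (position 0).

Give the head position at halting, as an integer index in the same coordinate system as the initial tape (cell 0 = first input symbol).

2

state=p0 head=0 tape=BB[1]10111   (p0,1)→(p0,B,L)
state=p0 head=-1 tape=B[B]B10111   (p0,B)→(p0,1,R)
state=p0 head=0 tape=B1[B]10111   (p0,B)→(p0,1,R)
state=p0 head=1 tape=B11[1]0111   (p0,1)→(p0,B,L)
state=p0 head=0 tape=B1[1]B0111   (p0,1)→(p0,B,L)
state=p0 head=-1 tape=B[1]BB0111   (p0,1)→(p0,B,L)
state=p0 head=-2 tape=[B]BBB0111   (p0,B)→(p0,1,R)
state=p0 head=-1 tape=1[B]BB0111   (p0,B)→(p0,1,R)
state=p0 head=0 tape=11[B]B0111   (p0,B)→(p0,1,R)
state=p0 head=1 tape=111[B]0111   (p0,B)→(p0,1,R)
state=p0 head=2 tape=1111[0]111   (p0,0)→(p1,0,R)
state=p1 head=3 tape=11110[1]11   (p1,1)→(p0,B,L)
state=p0 head=2 tape=1111[0]B11   (p0,0)→(p1,0,R)
state=p1 head=3 tape=11110[B]11   (p1,B)→(p1,B,L)
state=p1 head=2 tape=1111[0]B11
At halt the head is at cell 2.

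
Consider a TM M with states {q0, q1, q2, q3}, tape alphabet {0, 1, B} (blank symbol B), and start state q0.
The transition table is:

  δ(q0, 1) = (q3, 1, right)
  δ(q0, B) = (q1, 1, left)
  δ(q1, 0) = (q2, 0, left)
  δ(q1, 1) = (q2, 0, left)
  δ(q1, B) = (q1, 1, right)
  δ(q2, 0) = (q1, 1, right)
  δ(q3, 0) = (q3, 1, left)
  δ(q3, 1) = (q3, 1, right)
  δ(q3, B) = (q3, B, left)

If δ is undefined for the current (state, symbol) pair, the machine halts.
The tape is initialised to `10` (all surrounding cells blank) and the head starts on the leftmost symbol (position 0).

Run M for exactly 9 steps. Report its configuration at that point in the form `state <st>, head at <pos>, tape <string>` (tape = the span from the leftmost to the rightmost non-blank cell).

state q3, head at 1, tape 11

state=q0 head=0 tape=[1]0B   (q0,1)→(q3,1,right)
state=q3 head=1 tape=1[0]B   (q3,0)→(q3,1,left)
state=q3 head=0 tape=[1]1B   (q3,1)→(q3,1,right)
state=q3 head=1 tape=1[1]B   (q3,1)→(q3,1,right)
state=q3 head=2 tape=11[B]   (q3,B)→(q3,B,left)
state=q3 head=1 tape=1[1]B   (q3,1)→(q3,1,right)
state=q3 head=2 tape=11[B]   (q3,B)→(q3,B,left)
state=q3 head=1 tape=1[1]B   (q3,1)→(q3,1,right)
state=q3 head=2 tape=11[B]   (q3,B)→(q3,B,left)
state=q3 head=1 tape=1[1]B
After 9 steps: state q3, head at 1, tape 11.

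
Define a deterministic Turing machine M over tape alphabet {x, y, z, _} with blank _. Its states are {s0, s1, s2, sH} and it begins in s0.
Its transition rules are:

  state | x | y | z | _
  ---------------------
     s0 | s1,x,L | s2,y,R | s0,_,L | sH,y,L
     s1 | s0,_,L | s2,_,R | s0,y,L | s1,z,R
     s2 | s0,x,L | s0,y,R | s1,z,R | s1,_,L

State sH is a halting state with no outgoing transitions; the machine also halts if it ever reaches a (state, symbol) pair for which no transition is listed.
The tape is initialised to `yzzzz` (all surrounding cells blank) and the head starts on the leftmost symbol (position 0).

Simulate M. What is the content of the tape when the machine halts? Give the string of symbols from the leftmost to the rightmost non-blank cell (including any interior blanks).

s0 | [y]zzzz   read y → write y, move R, go to s2
s2 | y[z]zzz   read z → write z, move R, go to s1
s1 | yz[z]zz   read z → write y, move L, go to s0
s0 | y[z]yzz   read z → write _, move L, go to s0
s0 | [y]_yzz   read y → write y, move R, go to s2
s2 | y[_]yzz   read _ → write _, move L, go to s1
s1 | [y]_yzz   read y → write _, move R, go to s2
s2 | _[_]yzz   read _ → write _, move L, go to s1
s1 | [_]_yzz   read _ → write z, move R, go to s1
s1 | z[_]yzz   read _ → write z, move R, go to s1
s1 | zz[y]zz   read y → write _, move R, go to s2
s2 | zz_[z]z   read z → write z, move R, go to s1
s1 | zz_z[z]   read z → write y, move L, go to s0
s0 | zz_[z]y   read z → write _, move L, go to s0
s0 | zz[_]_y   read _ → write y, move L, go to sH
sH | z[z]y_y
The non-blank tape span at halt is zzy_y.

zzy_y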